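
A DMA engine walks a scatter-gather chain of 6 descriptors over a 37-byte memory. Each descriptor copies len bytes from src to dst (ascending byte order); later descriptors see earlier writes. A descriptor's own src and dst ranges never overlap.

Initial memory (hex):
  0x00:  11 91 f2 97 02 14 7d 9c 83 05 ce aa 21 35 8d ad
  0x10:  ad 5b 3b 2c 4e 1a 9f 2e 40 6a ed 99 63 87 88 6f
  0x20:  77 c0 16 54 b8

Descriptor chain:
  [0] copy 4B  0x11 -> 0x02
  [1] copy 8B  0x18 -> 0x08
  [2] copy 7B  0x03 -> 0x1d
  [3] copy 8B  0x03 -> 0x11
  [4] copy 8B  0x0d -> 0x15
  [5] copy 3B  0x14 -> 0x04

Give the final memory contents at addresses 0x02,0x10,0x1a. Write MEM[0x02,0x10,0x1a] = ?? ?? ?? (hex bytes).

  after D0: wrote 4B at 0x02 = 5b3b2c4e
  after D1: wrote 8B at 0x08 = 406aed996387886f
  after D2: wrote 7B at 0x1d = 3b2c4e7d9c406a
  after D3: wrote 8B at 0x11 = 3b2c4e7d9c406aed
  after D4: wrote 8B at 0x15 = 87886fad3b2c4e7d
  after D5: wrote 3B at 0x04 = 7d8788
query mem[0x02]=0x5b, mem[0x10]=0xad, mem[0x1a]=0x2c

MEM[0x02,0x10,0x1a] = 5b ad 2c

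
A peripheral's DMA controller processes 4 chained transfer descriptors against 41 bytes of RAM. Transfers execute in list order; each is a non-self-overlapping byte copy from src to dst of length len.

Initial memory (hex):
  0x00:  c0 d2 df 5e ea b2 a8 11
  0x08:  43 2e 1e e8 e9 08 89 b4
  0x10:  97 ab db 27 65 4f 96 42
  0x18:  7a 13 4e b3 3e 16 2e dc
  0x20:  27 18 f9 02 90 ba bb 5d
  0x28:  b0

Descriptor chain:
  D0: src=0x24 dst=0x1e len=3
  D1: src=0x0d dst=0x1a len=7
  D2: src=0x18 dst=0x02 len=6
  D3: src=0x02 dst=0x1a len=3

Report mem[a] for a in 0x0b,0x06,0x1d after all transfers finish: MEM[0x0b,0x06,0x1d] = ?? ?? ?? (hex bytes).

  after D0: wrote 3B at 0x1e = 90babb
  after D1: wrote 7B at 0x1a = 0889b497abdb27
  after D2: wrote 6B at 0x02 = 7a130889b497
  after D3: wrote 3B at 0x1a = 7a1308
query mem[0x0b]=0xe8, mem[0x06]=0xb4, mem[0x1d]=0x97

MEM[0x0b,0x06,0x1d] = e8 b4 97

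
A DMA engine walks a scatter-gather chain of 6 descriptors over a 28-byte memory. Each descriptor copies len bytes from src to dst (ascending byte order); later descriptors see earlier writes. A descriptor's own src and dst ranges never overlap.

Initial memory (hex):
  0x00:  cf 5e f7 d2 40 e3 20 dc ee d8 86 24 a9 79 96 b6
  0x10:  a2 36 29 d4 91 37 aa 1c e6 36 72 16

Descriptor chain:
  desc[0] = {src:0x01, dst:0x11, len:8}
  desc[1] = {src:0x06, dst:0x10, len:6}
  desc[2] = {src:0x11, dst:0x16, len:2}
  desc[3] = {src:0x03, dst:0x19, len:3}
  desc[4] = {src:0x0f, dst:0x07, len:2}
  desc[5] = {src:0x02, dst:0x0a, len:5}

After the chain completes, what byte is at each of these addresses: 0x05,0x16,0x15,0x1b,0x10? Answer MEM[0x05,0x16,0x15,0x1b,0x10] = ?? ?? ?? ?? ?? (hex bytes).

MEM[0x05,0x16,0x15,0x1b,0x10] = e3 dc 24 e3 20

[0] 0x01->0x11 len=8 : 5e f7 d2 40 e3 20 dc ee
[1] 0x06->0x10 len=6 : 20 dc ee d8 86 24
[2] 0x11->0x16 len=2 : dc ee
[3] 0x03->0x19 len=3 : d2 40 e3
[4] 0x0f->0x07 len=2 : b6 20
[5] 0x02->0x0a len=5 : f7 d2 40 e3 20
query mem[0x05]=0xe3, mem[0x16]=0xdc, mem[0x15]=0x24, mem[0x1b]=0xe3, mem[0x10]=0x20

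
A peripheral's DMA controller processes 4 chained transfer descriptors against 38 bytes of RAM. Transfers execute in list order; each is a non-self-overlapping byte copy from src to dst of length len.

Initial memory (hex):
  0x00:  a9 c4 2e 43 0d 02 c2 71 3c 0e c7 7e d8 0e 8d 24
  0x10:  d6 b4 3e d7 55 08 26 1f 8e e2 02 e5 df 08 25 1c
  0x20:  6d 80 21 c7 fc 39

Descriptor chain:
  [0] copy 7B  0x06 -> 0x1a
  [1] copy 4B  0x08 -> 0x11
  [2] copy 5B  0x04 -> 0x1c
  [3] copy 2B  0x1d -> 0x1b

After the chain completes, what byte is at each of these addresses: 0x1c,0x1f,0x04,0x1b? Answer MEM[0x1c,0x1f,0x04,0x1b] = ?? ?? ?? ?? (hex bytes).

MEM[0x1c,0x1f,0x04,0x1b] = c2 71 0d 02

D0: mem[0x1a..0x20] <- [c2 71 3c 0e c7 7e d8]
D1: mem[0x11..0x14] <- [3c 0e c7 7e]
D2: mem[0x1c..0x20] <- [0d 02 c2 71 3c]
D3: mem[0x1b..0x1c] <- [02 c2]
query mem[0x1c]=0xc2, mem[0x1f]=0x71, mem[0x04]=0x0d, mem[0x1b]=0x02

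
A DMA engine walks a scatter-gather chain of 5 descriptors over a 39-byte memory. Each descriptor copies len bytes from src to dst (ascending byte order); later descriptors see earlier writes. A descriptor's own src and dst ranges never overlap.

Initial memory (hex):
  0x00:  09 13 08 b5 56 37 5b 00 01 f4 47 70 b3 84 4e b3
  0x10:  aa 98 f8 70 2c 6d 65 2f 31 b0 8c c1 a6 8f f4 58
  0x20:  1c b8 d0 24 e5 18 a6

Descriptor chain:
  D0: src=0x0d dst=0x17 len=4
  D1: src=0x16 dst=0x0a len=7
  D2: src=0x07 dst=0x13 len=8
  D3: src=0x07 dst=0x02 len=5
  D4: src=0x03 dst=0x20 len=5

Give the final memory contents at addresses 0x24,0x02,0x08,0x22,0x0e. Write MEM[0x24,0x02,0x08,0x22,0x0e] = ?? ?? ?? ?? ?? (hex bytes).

MEM[0x24,0x02,0x08,0x22,0x0e] = 00 00 01 65 aa

D0: mem[0x17..0x1a] <- [84 4e b3 aa]
D1: mem[0x0a..0x10] <- [65 84 4e b3 aa c1 a6]
D2: mem[0x13..0x1a] <- [00 01 f4 65 84 4e b3 aa]
D3: mem[0x02..0x06] <- [00 01 f4 65 84]
D4: mem[0x20..0x24] <- [01 f4 65 84 00]
query mem[0x24]=0x00, mem[0x02]=0x00, mem[0x08]=0x01, mem[0x22]=0x65, mem[0x0e]=0xaa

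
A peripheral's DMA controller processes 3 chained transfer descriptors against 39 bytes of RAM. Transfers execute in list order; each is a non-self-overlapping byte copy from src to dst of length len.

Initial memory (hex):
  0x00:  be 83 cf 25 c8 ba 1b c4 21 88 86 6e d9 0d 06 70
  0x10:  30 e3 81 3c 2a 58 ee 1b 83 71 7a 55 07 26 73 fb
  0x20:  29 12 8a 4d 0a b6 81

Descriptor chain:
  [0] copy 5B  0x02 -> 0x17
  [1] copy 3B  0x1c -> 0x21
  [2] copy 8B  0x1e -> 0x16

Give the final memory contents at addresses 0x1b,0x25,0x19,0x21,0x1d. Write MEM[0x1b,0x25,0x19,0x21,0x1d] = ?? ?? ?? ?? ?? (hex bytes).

MEM[0x1b,0x25,0x19,0x21,0x1d] = 73 b6 07 07 b6

  after D0: wrote 5B at 0x17 = cf25c8ba1b
  after D1: wrote 3B at 0x21 = 072673
  after D2: wrote 8B at 0x16 = 73fb290726730ab6
query mem[0x1b]=0x73, mem[0x25]=0xb6, mem[0x19]=0x07, mem[0x21]=0x07, mem[0x1d]=0xb6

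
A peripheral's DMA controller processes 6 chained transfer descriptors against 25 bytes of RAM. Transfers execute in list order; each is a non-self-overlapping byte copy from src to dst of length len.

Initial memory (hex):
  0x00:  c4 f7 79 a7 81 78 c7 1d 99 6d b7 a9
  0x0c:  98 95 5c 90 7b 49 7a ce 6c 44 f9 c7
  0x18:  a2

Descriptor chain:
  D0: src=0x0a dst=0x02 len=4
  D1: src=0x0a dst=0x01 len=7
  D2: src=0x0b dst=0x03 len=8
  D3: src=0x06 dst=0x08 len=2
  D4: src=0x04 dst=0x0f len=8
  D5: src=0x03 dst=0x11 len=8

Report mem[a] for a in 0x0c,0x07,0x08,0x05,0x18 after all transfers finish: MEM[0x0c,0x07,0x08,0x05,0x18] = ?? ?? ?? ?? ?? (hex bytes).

MEM[0x0c,0x07,0x08,0x05,0x18] = 98 90 5c 95 7a

#0 dst[0x02+4] := {0xb7,0xa9,0x98,0x95}
#1 dst[0x01+7] := {0xb7,0xa9,0x98,0x95,0x5c,0x90,0x7b}
#2 dst[0x03+8] := {0xa9,0x98,0x95,0x5c,0x90,0x7b,0x49,0x7a}
#3 dst[0x08+2] := {0x5c,0x90}
#4 dst[0x0f+8] := {0x98,0x95,0x5c,0x90,0x5c,0x90,0x7a,0xa9}
#5 dst[0x11+8] := {0xa9,0x98,0x95,0x5c,0x90,0x5c,0x90,0x7a}
query mem[0x0c]=0x98, mem[0x07]=0x90, mem[0x08]=0x5c, mem[0x05]=0x95, mem[0x18]=0x7a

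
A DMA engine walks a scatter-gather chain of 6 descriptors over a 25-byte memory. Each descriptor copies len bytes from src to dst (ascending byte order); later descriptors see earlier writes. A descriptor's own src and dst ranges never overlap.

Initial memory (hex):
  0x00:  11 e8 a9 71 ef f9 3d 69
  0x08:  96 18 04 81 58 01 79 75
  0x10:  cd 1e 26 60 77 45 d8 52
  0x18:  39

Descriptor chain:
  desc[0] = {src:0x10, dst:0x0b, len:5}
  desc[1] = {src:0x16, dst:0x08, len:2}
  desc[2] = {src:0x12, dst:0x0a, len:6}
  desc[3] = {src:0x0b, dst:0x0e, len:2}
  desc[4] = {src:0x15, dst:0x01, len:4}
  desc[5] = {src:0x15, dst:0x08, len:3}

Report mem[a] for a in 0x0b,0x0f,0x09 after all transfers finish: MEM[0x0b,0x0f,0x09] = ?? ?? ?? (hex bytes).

MEM[0x0b,0x0f,0x09] = 60 77 d8

D0: mem[0x0b..0x0f] <- [cd 1e 26 60 77]
D1: mem[0x08..0x09] <- [d8 52]
D2: mem[0x0a..0x0f] <- [26 60 77 45 d8 52]
D3: mem[0x0e..0x0f] <- [60 77]
D4: mem[0x01..0x04] <- [45 d8 52 39]
D5: mem[0x08..0x0a] <- [45 d8 52]
query mem[0x0b]=0x60, mem[0x0f]=0x77, mem[0x09]=0xd8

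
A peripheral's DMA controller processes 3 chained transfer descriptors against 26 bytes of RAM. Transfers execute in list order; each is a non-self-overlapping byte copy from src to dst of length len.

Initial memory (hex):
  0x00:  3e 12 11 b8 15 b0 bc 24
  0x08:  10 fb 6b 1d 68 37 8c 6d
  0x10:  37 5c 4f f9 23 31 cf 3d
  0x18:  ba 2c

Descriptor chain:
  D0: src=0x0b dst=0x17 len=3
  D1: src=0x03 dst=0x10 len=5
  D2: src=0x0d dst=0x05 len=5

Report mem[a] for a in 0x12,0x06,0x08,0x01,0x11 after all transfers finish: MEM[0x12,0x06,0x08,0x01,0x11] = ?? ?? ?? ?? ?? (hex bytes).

[0] 0x0b->0x17 len=3 : 1d 68 37
[1] 0x03->0x10 len=5 : b8 15 b0 bc 24
[2] 0x0d->0x05 len=5 : 37 8c 6d b8 15
query mem[0x12]=0xb0, mem[0x06]=0x8c, mem[0x08]=0xb8, mem[0x01]=0x12, mem[0x11]=0x15

MEM[0x12,0x06,0x08,0x01,0x11] = b0 8c b8 12 15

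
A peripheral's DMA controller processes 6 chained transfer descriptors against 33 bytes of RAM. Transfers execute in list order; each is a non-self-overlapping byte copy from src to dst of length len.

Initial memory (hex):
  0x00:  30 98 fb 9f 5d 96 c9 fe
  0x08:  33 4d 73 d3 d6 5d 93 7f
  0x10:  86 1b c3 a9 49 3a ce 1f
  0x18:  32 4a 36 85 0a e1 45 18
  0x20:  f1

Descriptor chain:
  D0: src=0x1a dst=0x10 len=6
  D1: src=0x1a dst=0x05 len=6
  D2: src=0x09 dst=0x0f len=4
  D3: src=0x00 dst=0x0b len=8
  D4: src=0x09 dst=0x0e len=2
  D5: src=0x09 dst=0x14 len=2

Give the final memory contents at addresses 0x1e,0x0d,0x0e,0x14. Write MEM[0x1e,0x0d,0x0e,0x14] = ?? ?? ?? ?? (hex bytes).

MEM[0x1e,0x0d,0x0e,0x14] = 45 fb 45 45

D0: mem[0x10..0x15] <- [36 85 0a e1 45 18]
D1: mem[0x05..0x0a] <- [36 85 0a e1 45 18]
D2: mem[0x0f..0x12] <- [45 18 d3 d6]
D3: mem[0x0b..0x12] <- [30 98 fb 9f 5d 36 85 0a]
D4: mem[0x0e..0x0f] <- [45 18]
D5: mem[0x14..0x15] <- [45 18]
query mem[0x1e]=0x45, mem[0x0d]=0xfb, mem[0x0e]=0x45, mem[0x14]=0x45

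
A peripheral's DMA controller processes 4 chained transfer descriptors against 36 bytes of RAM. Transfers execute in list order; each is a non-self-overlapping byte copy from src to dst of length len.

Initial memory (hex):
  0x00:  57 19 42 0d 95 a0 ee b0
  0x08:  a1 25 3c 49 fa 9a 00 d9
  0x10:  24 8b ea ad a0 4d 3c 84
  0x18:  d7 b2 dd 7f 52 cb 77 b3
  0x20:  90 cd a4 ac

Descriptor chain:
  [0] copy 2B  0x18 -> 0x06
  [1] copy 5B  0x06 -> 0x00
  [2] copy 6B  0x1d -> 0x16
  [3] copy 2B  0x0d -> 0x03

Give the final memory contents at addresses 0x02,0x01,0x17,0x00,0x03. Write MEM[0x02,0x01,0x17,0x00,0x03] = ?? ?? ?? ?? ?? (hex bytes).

MEM[0x02,0x01,0x17,0x00,0x03] = a1 b2 77 d7 9a

  after D0: wrote 2B at 0x06 = d7b2
  after D1: wrote 5B at 0x00 = d7b2a1253c
  after D2: wrote 6B at 0x16 = cb77b390cda4
  after D3: wrote 2B at 0x03 = 9a00
query mem[0x02]=0xa1, mem[0x01]=0xb2, mem[0x17]=0x77, mem[0x00]=0xd7, mem[0x03]=0x9a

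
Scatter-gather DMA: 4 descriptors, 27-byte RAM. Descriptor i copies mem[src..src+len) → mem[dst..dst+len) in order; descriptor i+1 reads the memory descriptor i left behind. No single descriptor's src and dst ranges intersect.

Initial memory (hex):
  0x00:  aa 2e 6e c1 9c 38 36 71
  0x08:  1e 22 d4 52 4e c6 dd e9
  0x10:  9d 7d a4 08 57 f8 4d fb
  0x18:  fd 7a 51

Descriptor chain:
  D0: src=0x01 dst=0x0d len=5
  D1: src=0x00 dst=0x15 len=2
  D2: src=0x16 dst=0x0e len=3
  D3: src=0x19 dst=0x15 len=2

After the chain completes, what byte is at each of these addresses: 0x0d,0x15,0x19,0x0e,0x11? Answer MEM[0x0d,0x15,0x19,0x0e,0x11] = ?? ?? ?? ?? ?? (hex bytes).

MEM[0x0d,0x15,0x19,0x0e,0x11] = 2e 7a 7a 2e 38

D0: mem[0x0d..0x11] <- [2e 6e c1 9c 38]
D1: mem[0x15..0x16] <- [aa 2e]
D2: mem[0x0e..0x10] <- [2e fb fd]
D3: mem[0x15..0x16] <- [7a 51]
query mem[0x0d]=0x2e, mem[0x15]=0x7a, mem[0x19]=0x7a, mem[0x0e]=0x2e, mem[0x11]=0x38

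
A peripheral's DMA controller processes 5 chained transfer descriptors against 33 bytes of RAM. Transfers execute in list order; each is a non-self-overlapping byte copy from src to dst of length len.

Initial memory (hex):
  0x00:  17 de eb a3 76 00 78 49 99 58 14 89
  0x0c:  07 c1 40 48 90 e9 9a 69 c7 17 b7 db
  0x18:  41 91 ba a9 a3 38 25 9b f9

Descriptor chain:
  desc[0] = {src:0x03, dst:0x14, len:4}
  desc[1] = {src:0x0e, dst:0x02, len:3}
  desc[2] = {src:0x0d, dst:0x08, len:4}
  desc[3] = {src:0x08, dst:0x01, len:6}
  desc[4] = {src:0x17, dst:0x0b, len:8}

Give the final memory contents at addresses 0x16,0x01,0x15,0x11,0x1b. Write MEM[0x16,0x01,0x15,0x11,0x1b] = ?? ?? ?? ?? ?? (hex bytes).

MEM[0x16,0x01,0x15,0x11,0x1b] = 00 c1 76 38 a9

#0 dst[0x14+4] := {0xa3,0x76,0x00,0x78}
#1 dst[0x02+3] := {0x40,0x48,0x90}
#2 dst[0x08+4] := {0xc1,0x40,0x48,0x90}
#3 dst[0x01+6] := {0xc1,0x40,0x48,0x90,0x07,0xc1}
#4 dst[0x0b+8] := {0x78,0x41,0x91,0xba,0xa9,0xa3,0x38,0x25}
query mem[0x16]=0x00, mem[0x01]=0xc1, mem[0x15]=0x76, mem[0x11]=0x38, mem[0x1b]=0xa9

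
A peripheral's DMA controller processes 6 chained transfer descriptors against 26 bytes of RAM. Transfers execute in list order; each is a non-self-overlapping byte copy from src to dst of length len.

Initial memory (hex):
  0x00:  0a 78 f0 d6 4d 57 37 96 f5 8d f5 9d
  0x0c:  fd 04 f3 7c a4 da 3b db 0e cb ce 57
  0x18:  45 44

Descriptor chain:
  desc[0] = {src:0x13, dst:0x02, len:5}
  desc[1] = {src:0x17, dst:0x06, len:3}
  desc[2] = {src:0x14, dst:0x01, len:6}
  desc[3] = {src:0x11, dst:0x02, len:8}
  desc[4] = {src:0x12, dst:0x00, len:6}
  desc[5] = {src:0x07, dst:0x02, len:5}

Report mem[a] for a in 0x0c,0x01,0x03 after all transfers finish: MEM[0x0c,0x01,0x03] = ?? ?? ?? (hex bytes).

MEM[0x0c,0x01,0x03] = fd db 57

D0: mem[0x02..0x06] <- [db 0e cb ce 57]
D1: mem[0x06..0x08] <- [57 45 44]
D2: mem[0x01..0x06] <- [0e cb ce 57 45 44]
D3: mem[0x02..0x09] <- [da 3b db 0e cb ce 57 45]
D4: mem[0x00..0x05] <- [3b db 0e cb ce 57]
D5: mem[0x02..0x06] <- [ce 57 45 f5 9d]
query mem[0x0c]=0xfd, mem[0x01]=0xdb, mem[0x03]=0x57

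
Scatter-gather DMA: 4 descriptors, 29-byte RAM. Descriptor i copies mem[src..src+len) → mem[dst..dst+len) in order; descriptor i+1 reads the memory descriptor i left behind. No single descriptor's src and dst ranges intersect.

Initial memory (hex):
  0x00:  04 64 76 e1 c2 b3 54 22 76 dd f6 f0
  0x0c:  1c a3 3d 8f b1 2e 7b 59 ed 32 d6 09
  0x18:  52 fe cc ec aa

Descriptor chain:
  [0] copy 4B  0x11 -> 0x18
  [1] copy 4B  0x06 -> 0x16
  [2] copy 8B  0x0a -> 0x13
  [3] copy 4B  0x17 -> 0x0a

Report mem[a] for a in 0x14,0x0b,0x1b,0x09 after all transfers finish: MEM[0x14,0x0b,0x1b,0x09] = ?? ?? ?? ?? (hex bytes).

MEM[0x14,0x0b,0x1b,0x09] = f0 8f ed dd

#0 dst[0x18+4] := {0x2e,0x7b,0x59,0xed}
#1 dst[0x16+4] := {0x54,0x22,0x76,0xdd}
#2 dst[0x13+8] := {0xf6,0xf0,0x1c,0xa3,0x3d,0x8f,0xb1,0x2e}
#3 dst[0x0a+4] := {0x3d,0x8f,0xb1,0x2e}
query mem[0x14]=0xf0, mem[0x0b]=0x8f, mem[0x1b]=0xed, mem[0x09]=0xdd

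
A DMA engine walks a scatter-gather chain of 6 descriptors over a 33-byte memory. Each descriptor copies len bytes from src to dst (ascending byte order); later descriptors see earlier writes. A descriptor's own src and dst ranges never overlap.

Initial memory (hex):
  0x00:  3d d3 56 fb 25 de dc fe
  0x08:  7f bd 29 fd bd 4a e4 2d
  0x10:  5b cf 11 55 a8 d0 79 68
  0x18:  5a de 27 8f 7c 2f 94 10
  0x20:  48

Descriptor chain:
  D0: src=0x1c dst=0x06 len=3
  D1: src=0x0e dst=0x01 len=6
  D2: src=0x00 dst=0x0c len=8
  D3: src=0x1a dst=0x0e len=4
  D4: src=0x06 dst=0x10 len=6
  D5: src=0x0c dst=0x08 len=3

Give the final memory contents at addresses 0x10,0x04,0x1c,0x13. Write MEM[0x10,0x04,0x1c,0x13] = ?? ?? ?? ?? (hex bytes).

[0] 0x1c->0x06 len=3 : 7c 2f 94
[1] 0x0e->0x01 len=6 : e4 2d 5b cf 11 55
[2] 0x00->0x0c len=8 : 3d e4 2d 5b cf 11 55 2f
[3] 0x1a->0x0e len=4 : 27 8f 7c 2f
[4] 0x06->0x10 len=6 : 55 2f 94 bd 29 fd
[5] 0x0c->0x08 len=3 : 3d e4 27
query mem[0x10]=0x55, mem[0x04]=0xcf, mem[0x1c]=0x7c, mem[0x13]=0xbd

MEM[0x10,0x04,0x1c,0x13] = 55 cf 7c bd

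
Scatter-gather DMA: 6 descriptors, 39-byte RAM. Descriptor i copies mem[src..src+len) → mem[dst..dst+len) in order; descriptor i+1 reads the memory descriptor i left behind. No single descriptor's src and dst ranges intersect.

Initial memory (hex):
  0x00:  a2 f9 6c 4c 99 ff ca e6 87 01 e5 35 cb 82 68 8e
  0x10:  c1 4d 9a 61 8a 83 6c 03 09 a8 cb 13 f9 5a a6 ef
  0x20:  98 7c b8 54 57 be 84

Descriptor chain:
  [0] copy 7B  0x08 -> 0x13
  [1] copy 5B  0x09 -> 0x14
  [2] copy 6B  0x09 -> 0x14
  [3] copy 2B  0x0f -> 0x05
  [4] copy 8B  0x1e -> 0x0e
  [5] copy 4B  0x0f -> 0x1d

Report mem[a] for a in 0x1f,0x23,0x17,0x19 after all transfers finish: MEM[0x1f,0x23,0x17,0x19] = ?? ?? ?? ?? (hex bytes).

#0 dst[0x13+7] := {0x87,0x01,0xe5,0x35,0xcb,0x82,0x68}
#1 dst[0x14+5] := {0x01,0xe5,0x35,0xcb,0x82}
#2 dst[0x14+6] := {0x01,0xe5,0x35,0xcb,0x82,0x68}
#3 dst[0x05+2] := {0x8e,0xc1}
#4 dst[0x0e+8] := {0xa6,0xef,0x98,0x7c,0xb8,0x54,0x57,0xbe}
#5 dst[0x1d+4] := {0xef,0x98,0x7c,0xb8}
query mem[0x1f]=0x7c, mem[0x23]=0x54, mem[0x17]=0xcb, mem[0x19]=0x68

MEM[0x1f,0x23,0x17,0x19] = 7c 54 cb 68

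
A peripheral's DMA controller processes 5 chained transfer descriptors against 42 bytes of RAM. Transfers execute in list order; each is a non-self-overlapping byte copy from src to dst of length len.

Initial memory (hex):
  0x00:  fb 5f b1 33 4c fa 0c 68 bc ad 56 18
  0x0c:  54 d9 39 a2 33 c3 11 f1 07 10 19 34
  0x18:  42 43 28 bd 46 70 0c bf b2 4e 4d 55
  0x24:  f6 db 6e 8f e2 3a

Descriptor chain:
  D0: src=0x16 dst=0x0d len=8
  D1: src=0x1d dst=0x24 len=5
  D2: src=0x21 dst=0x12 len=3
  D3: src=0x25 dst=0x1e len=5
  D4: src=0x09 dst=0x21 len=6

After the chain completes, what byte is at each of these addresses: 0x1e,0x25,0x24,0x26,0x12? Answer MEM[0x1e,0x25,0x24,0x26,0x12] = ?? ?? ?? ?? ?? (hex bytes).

MEM[0x1e,0x25,0x24,0x26,0x12] = 0c 19 54 34 4e

#0 dst[0x0d+8] := {0x19,0x34,0x42,0x43,0x28,0xbd,0x46,0x70}
#1 dst[0x24+5] := {0x70,0x0c,0xbf,0xb2,0x4e}
#2 dst[0x12+3] := {0x4e,0x4d,0x55}
#3 dst[0x1e+5] := {0x0c,0xbf,0xb2,0x4e,0x3a}
#4 dst[0x21+6] := {0xad,0x56,0x18,0x54,0x19,0x34}
query mem[0x1e]=0x0c, mem[0x25]=0x19, mem[0x24]=0x54, mem[0x26]=0x34, mem[0x12]=0x4e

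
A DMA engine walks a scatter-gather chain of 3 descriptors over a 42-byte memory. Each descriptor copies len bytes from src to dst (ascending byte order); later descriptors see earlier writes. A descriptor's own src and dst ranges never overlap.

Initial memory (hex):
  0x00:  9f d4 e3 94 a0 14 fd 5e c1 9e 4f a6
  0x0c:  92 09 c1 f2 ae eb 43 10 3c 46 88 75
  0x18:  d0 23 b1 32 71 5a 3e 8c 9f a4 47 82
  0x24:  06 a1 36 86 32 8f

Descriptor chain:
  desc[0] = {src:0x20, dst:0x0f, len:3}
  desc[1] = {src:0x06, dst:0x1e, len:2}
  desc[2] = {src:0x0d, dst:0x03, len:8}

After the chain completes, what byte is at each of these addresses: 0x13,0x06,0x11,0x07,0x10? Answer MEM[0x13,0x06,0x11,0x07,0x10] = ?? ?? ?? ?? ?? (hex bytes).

MEM[0x13,0x06,0x11,0x07,0x10] = 10 a4 47 47 a4

D0: mem[0x0f..0x11] <- [9f a4 47]
D1: mem[0x1e..0x1f] <- [fd 5e]
D2: mem[0x03..0x0a] <- [09 c1 9f a4 47 43 10 3c]
query mem[0x13]=0x10, mem[0x06]=0xa4, mem[0x11]=0x47, mem[0x07]=0x47, mem[0x10]=0xa4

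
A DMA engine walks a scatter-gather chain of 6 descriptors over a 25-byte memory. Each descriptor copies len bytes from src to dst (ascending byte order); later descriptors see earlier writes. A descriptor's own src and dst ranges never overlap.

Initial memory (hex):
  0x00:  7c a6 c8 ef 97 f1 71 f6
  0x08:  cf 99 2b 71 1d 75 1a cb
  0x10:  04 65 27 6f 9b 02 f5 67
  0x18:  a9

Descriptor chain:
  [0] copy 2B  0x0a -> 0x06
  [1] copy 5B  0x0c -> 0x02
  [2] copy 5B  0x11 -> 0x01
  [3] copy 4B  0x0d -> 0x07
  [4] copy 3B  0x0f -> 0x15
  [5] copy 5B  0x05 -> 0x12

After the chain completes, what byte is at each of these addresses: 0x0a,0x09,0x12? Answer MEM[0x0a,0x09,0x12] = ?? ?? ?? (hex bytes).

MEM[0x0a,0x09,0x12] = 04 cb 02

#0 dst[0x06+2] := {0x2b,0x71}
#1 dst[0x02+5] := {0x1d,0x75,0x1a,0xcb,0x04}
#2 dst[0x01+5] := {0x65,0x27,0x6f,0x9b,0x02}
#3 dst[0x07+4] := {0x75,0x1a,0xcb,0x04}
#4 dst[0x15+3] := {0xcb,0x04,0x65}
#5 dst[0x12+5] := {0x02,0x04,0x75,0x1a,0xcb}
query mem[0x0a]=0x04, mem[0x09]=0xcb, mem[0x12]=0x02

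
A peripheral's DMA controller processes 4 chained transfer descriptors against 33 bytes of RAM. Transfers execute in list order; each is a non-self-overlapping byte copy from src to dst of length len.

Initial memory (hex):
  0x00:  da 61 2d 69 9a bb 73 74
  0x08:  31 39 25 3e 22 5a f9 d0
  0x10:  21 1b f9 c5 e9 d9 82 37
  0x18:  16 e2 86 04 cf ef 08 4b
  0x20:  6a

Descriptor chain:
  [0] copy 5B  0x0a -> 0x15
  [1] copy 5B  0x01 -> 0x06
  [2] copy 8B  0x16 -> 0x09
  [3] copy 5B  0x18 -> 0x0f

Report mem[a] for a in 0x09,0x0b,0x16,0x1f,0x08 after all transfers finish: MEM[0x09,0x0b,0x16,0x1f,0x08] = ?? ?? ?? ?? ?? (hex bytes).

MEM[0x09,0x0b,0x16,0x1f,0x08] = 3e 5a 3e 4b 69

[0] 0x0a->0x15 len=5 : 25 3e 22 5a f9
[1] 0x01->0x06 len=5 : 61 2d 69 9a bb
[2] 0x16->0x09 len=8 : 3e 22 5a f9 86 04 cf ef
[3] 0x18->0x0f len=5 : 5a f9 86 04 cf
query mem[0x09]=0x3e, mem[0x0b]=0x5a, mem[0x16]=0x3e, mem[0x1f]=0x4b, mem[0x08]=0x69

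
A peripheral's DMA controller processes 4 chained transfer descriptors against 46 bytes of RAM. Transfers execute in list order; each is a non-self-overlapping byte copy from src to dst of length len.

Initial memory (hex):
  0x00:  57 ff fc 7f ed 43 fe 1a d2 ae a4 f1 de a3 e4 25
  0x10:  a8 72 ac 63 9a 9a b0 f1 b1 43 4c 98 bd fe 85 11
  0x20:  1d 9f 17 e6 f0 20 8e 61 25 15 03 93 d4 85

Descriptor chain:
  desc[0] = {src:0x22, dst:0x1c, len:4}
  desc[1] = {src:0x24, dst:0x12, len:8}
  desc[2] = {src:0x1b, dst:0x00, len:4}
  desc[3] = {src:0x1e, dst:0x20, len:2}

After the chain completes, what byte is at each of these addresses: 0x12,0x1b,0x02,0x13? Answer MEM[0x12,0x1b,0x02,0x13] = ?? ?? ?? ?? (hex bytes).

#0 dst[0x1c+4] := {0x17,0xe6,0xf0,0x20}
#1 dst[0x12+8] := {0xf0,0x20,0x8e,0x61,0x25,0x15,0x03,0x93}
#2 dst[0x00+4] := {0x98,0x17,0xe6,0xf0}
#3 dst[0x20+2] := {0xf0,0x20}
query mem[0x12]=0xf0, mem[0x1b]=0x98, mem[0x02]=0xe6, mem[0x13]=0x20

MEM[0x12,0x1b,0x02,0x13] = f0 98 e6 20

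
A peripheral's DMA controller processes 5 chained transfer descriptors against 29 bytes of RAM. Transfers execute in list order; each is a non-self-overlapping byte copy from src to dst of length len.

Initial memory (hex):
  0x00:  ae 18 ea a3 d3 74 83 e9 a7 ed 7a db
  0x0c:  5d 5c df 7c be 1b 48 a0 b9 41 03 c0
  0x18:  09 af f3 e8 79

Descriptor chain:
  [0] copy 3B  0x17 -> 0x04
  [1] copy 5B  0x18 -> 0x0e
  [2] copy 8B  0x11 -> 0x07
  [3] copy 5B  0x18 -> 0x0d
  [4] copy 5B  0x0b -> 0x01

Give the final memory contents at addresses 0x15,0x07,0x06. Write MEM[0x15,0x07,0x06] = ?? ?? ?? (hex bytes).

D0: mem[0x04..0x06] <- [c0 09 af]
D1: mem[0x0e..0x12] <- [09 af f3 e8 79]
D2: mem[0x07..0x0e] <- [e8 79 a0 b9 41 03 c0 09]
D3: mem[0x0d..0x11] <- [09 af f3 e8 79]
D4: mem[0x01..0x05] <- [41 03 09 af f3]
query mem[0x15]=0x41, mem[0x07]=0xe8, mem[0x06]=0xaf

MEM[0x15,0x07,0x06] = 41 e8 af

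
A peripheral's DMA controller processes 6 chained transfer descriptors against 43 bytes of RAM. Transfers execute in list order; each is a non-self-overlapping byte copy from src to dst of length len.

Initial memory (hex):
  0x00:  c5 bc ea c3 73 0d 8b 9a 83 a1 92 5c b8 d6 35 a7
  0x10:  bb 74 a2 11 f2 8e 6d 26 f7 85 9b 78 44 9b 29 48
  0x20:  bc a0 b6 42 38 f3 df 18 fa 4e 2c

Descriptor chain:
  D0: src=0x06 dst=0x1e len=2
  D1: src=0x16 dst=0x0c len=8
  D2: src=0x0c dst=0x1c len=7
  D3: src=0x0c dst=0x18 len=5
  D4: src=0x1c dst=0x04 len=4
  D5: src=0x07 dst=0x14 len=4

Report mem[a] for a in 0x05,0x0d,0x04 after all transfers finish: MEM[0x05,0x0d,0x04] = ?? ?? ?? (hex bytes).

MEM[0x05,0x0d,0x04] = 26 26 9b

  after D0: wrote 2B at 0x1e = 8b9a
  after D1: wrote 8B at 0x0c = 6d26f7859b78449b
  after D2: wrote 7B at 0x1c = 6d26f7859b7844
  after D3: wrote 5B at 0x18 = 6d26f7859b
  after D4: wrote 4B at 0x04 = 9b26f785
  after D5: wrote 4B at 0x14 = 8583a192
query mem[0x05]=0x26, mem[0x0d]=0x26, mem[0x04]=0x9b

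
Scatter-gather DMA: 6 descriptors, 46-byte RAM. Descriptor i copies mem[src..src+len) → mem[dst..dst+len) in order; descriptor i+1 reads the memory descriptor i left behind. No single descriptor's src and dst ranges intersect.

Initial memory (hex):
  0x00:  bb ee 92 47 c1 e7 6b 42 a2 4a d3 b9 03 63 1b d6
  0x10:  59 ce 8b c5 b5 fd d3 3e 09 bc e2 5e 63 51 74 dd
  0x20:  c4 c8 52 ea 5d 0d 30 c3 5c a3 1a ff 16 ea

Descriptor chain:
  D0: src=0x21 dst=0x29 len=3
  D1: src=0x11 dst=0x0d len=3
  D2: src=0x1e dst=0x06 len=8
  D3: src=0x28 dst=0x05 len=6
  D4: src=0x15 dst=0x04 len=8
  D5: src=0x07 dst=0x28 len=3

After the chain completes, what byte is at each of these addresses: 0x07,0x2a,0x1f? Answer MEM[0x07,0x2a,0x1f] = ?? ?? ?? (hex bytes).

#0 dst[0x29+3] := {0xc8,0x52,0xea}
#1 dst[0x0d+3] := {0xce,0x8b,0xc5}
#2 dst[0x06+8] := {0x74,0xdd,0xc4,0xc8,0x52,0xea,0x5d,0x0d}
#3 dst[0x05+6] := {0x5c,0xc8,0x52,0xea,0x16,0xea}
#4 dst[0x04+8] := {0xfd,0xd3,0x3e,0x09,0xbc,0xe2,0x5e,0x63}
#5 dst[0x28+3] := {0x09,0xbc,0xe2}
query mem[0x07]=0x09, mem[0x2a]=0xe2, mem[0x1f]=0xdd

MEM[0x07,0x2a,0x1f] = 09 e2 dd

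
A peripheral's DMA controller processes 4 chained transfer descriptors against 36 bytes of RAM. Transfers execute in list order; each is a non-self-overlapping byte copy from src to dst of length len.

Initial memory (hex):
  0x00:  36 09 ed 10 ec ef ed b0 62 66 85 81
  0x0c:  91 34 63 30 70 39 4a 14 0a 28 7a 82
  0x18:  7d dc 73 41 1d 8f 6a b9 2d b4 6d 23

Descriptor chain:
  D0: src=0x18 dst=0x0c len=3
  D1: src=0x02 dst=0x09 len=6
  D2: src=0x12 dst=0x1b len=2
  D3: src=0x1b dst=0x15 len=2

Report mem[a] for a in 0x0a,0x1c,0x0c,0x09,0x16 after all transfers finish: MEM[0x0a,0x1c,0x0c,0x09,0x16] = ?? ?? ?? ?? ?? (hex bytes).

MEM[0x0a,0x1c,0x0c,0x09,0x16] = 10 14 ef ed 14

  after D0: wrote 3B at 0x0c = 7ddc73
  after D1: wrote 6B at 0x09 = ed10ecefedb0
  after D2: wrote 2B at 0x1b = 4a14
  after D3: wrote 2B at 0x15 = 4a14
query mem[0x0a]=0x10, mem[0x1c]=0x14, mem[0x0c]=0xef, mem[0x09]=0xed, mem[0x16]=0x14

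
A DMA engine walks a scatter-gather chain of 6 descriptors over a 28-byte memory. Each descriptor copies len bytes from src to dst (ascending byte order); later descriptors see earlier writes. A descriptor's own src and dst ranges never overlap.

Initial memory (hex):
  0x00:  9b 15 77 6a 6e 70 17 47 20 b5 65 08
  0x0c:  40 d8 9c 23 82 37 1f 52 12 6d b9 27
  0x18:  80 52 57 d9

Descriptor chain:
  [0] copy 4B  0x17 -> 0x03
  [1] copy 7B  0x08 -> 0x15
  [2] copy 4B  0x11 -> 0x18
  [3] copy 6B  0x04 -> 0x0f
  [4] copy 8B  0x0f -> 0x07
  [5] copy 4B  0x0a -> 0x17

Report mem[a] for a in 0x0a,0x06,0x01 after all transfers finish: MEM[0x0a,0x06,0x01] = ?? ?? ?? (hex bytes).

MEM[0x0a,0x06,0x01] = 47 57 15

[0] 0x17->0x03 len=4 : 27 80 52 57
[1] 0x08->0x15 len=7 : 20 b5 65 08 40 d8 9c
[2] 0x11->0x18 len=4 : 37 1f 52 12
[3] 0x04->0x0f len=6 : 80 52 57 47 20 b5
[4] 0x0f->0x07 len=8 : 80 52 57 47 20 b5 20 b5
[5] 0x0a->0x17 len=4 : 47 20 b5 20
query mem[0x0a]=0x47, mem[0x06]=0x57, mem[0x01]=0x15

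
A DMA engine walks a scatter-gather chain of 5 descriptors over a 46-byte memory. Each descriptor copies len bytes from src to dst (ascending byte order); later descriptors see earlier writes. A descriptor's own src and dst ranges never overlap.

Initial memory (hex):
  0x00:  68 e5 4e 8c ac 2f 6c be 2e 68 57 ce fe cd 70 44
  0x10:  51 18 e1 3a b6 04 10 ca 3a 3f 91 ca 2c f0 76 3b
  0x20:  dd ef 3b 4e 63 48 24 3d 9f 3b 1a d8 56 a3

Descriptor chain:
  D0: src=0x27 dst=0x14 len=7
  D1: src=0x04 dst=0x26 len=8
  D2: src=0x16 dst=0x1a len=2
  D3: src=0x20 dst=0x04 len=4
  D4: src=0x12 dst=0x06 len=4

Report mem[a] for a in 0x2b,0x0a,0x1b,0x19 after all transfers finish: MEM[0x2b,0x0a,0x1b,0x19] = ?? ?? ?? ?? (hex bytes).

  after D0: wrote 7B at 0x14 = 3d9f3b1ad856a3
  after D1: wrote 8B at 0x26 = ac2f6cbe2e6857ce
  after D2: wrote 2B at 0x1a = 3b1a
  after D3: wrote 4B at 0x04 = ddef3b4e
  after D4: wrote 4B at 0x06 = e13a3d9f
query mem[0x2b]=0x68, mem[0x0a]=0x57, mem[0x1b]=0x1a, mem[0x19]=0x56

MEM[0x2b,0x0a,0x1b,0x19] = 68 57 1a 56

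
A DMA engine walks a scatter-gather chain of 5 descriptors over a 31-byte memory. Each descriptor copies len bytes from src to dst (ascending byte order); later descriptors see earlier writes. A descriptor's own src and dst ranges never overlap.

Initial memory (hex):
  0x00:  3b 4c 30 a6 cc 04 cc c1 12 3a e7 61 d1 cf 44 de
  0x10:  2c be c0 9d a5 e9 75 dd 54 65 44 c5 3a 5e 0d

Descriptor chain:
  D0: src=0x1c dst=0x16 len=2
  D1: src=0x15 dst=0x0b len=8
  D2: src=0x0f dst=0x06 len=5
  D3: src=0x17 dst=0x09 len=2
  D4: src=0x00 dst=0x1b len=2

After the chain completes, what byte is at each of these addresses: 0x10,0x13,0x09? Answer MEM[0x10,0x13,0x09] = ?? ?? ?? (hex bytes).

[0] 0x1c->0x16 len=2 : 3a 5e
[1] 0x15->0x0b len=8 : e9 3a 5e 54 65 44 c5 3a
[2] 0x0f->0x06 len=5 : 65 44 c5 3a 9d
[3] 0x17->0x09 len=2 : 5e 54
[4] 0x00->0x1b len=2 : 3b 4c
query mem[0x10]=0x44, mem[0x13]=0x9d, mem[0x09]=0x5e

MEM[0x10,0x13,0x09] = 44 9d 5e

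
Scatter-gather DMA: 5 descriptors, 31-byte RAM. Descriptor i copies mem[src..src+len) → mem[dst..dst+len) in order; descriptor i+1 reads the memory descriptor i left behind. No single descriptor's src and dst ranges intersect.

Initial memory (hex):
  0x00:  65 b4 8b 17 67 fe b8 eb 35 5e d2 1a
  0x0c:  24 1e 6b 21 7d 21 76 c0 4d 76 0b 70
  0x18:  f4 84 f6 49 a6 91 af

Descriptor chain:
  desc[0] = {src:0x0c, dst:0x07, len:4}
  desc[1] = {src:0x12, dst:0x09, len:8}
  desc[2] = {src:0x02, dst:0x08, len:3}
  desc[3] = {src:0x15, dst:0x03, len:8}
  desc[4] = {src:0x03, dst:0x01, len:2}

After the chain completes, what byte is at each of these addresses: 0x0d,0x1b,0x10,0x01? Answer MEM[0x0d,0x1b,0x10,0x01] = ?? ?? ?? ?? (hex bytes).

MEM[0x0d,0x1b,0x10,0x01] = 0b 49 84 76

[0] 0x0c->0x07 len=4 : 24 1e 6b 21
[1] 0x12->0x09 len=8 : 76 c0 4d 76 0b 70 f4 84
[2] 0x02->0x08 len=3 : 8b 17 67
[3] 0x15->0x03 len=8 : 76 0b 70 f4 84 f6 49 a6
[4] 0x03->0x01 len=2 : 76 0b
query mem[0x0d]=0x0b, mem[0x1b]=0x49, mem[0x10]=0x84, mem[0x01]=0x76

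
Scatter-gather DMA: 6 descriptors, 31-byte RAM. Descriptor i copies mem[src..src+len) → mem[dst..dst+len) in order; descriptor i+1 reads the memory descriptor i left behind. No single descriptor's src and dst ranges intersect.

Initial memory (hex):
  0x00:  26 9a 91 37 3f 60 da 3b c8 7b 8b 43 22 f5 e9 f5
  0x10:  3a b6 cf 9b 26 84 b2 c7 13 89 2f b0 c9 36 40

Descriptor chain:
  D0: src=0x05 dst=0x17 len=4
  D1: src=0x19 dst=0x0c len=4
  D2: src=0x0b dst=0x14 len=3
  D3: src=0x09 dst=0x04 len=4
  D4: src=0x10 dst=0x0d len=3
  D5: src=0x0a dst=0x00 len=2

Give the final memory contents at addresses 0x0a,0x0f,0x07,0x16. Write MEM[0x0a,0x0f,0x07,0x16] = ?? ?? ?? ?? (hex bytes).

[0] 0x05->0x17 len=4 : 60 da 3b c8
[1] 0x19->0x0c len=4 : 3b c8 b0 c9
[2] 0x0b->0x14 len=3 : 43 3b c8
[3] 0x09->0x04 len=4 : 7b 8b 43 3b
[4] 0x10->0x0d len=3 : 3a b6 cf
[5] 0x0a->0x00 len=2 : 8b 43
query mem[0x0a]=0x8b, mem[0x0f]=0xcf, mem[0x07]=0x3b, mem[0x16]=0xc8

MEM[0x0a,0x0f,0x07,0x16] = 8b cf 3b c8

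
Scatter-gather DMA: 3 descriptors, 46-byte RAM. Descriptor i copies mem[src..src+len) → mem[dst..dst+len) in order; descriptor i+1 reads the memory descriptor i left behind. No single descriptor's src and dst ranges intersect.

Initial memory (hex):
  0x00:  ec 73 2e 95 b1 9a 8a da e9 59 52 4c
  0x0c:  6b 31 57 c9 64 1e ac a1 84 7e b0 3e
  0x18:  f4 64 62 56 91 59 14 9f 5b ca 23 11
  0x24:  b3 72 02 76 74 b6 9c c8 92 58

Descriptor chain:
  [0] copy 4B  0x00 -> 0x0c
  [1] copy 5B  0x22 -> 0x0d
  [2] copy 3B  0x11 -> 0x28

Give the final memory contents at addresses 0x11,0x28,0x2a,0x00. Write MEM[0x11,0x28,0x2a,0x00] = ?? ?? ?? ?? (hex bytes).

D0: mem[0x0c..0x0f] <- [ec 73 2e 95]
D1: mem[0x0d..0x11] <- [23 11 b3 72 02]
D2: mem[0x28..0x2a] <- [02 ac a1]
query mem[0x11]=0x02, mem[0x28]=0x02, mem[0x2a]=0xa1, mem[0x00]=0xec

MEM[0x11,0x28,0x2a,0x00] = 02 02 a1 ec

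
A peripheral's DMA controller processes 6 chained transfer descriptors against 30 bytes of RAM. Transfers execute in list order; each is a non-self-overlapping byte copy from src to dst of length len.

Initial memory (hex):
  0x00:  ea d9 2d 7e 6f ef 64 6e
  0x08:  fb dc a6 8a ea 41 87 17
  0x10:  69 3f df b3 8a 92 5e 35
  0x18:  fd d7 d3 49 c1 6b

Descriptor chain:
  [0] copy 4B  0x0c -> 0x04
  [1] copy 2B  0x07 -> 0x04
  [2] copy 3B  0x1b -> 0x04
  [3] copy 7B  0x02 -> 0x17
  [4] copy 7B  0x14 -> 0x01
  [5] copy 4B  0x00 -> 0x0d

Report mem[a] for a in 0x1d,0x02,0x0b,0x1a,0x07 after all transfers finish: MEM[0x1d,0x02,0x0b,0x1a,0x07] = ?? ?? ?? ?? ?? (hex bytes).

[0] 0x0c->0x04 len=4 : ea 41 87 17
[1] 0x07->0x04 len=2 : 17 fb
[2] 0x1b->0x04 len=3 : 49 c1 6b
[3] 0x02->0x17 len=7 : 2d 7e 49 c1 6b 17 fb
[4] 0x14->0x01 len=7 : 8a 92 5e 2d 7e 49 c1
[5] 0x00->0x0d len=4 : ea 8a 92 5e
query mem[0x1d]=0xfb, mem[0x02]=0x92, mem[0x0b]=0x8a, mem[0x1a]=0xc1, mem[0x07]=0xc1

MEM[0x1d,0x02,0x0b,0x1a,0x07] = fb 92 8a c1 c1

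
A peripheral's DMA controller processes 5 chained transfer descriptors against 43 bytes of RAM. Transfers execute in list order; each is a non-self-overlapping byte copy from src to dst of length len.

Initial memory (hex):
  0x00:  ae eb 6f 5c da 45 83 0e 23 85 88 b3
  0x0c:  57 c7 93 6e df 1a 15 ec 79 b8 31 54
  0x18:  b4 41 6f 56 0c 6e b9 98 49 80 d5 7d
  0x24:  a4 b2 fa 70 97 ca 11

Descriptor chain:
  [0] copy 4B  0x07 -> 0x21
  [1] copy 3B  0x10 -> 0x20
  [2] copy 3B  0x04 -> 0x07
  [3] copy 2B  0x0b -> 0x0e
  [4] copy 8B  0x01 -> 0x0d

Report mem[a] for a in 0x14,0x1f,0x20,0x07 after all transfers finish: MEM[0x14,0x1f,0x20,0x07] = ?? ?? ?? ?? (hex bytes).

D0: mem[0x21..0x24] <- [0e 23 85 88]
D1: mem[0x20..0x22] <- [df 1a 15]
D2: mem[0x07..0x09] <- [da 45 83]
D3: mem[0x0e..0x0f] <- [b3 57]
D4: mem[0x0d..0x14] <- [eb 6f 5c da 45 83 da 45]
query mem[0x14]=0x45, mem[0x1f]=0x98, mem[0x20]=0xdf, mem[0x07]=0xda

MEM[0x14,0x1f,0x20,0x07] = 45 98 df da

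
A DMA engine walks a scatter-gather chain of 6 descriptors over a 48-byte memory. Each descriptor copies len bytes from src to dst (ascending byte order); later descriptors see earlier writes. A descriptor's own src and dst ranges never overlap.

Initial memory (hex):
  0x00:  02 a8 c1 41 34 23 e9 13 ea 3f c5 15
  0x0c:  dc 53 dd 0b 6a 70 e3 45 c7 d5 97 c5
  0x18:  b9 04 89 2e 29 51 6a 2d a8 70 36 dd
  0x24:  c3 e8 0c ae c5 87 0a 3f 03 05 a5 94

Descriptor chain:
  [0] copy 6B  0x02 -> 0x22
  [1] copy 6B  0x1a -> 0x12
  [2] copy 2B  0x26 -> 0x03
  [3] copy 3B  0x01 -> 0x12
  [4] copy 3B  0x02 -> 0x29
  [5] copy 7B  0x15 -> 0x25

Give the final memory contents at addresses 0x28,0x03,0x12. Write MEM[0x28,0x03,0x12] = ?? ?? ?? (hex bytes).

[0] 0x02->0x22 len=6 : c1 41 34 23 e9 13
[1] 0x1a->0x12 len=6 : 89 2e 29 51 6a 2d
[2] 0x26->0x03 len=2 : e9 13
[3] 0x01->0x12 len=3 : a8 c1 e9
[4] 0x02->0x29 len=3 : c1 e9 13
[5] 0x15->0x25 len=7 : 51 6a 2d b9 04 89 2e
query mem[0x28]=0xb9, mem[0x03]=0xe9, mem[0x12]=0xa8

MEM[0x28,0x03,0x12] = b9 e9 a8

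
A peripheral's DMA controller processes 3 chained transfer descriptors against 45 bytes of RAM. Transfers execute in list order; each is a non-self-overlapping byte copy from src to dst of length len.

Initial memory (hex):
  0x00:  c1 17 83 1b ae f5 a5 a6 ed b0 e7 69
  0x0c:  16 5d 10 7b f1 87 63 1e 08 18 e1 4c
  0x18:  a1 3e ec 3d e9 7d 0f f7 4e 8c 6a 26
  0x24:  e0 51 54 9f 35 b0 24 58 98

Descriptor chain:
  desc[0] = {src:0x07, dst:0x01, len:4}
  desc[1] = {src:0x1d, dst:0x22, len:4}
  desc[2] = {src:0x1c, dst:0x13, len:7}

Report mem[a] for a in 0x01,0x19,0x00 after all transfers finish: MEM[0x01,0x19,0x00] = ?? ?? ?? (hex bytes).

MEM[0x01,0x19,0x00] = a6 7d c1

#0 dst[0x01+4] := {0xa6,0xed,0xb0,0xe7}
#1 dst[0x22+4] := {0x7d,0x0f,0xf7,0x4e}
#2 dst[0x13+7] := {0xe9,0x7d,0x0f,0xf7,0x4e,0x8c,0x7d}
query mem[0x01]=0xa6, mem[0x19]=0x7d, mem[0x00]=0xc1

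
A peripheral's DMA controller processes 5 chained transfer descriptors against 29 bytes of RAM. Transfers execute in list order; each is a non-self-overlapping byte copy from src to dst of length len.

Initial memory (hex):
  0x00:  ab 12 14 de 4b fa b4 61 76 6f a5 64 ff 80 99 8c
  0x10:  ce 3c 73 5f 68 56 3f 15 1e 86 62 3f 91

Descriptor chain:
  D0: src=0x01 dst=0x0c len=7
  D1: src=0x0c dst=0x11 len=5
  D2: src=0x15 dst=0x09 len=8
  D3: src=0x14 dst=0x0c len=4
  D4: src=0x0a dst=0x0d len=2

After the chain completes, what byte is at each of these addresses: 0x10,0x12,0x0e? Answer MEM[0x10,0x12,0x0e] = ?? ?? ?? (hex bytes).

MEM[0x10,0x12,0x0e] = 91 14 15

D0: mem[0x0c..0x12] <- [12 14 de 4b fa b4 61]
D1: mem[0x11..0x15] <- [12 14 de 4b fa]
D2: mem[0x09..0x10] <- [fa 3f 15 1e 86 62 3f 91]
D3: mem[0x0c..0x0f] <- [4b fa 3f 15]
D4: mem[0x0d..0x0e] <- [3f 15]
query mem[0x10]=0x91, mem[0x12]=0x14, mem[0x0e]=0x15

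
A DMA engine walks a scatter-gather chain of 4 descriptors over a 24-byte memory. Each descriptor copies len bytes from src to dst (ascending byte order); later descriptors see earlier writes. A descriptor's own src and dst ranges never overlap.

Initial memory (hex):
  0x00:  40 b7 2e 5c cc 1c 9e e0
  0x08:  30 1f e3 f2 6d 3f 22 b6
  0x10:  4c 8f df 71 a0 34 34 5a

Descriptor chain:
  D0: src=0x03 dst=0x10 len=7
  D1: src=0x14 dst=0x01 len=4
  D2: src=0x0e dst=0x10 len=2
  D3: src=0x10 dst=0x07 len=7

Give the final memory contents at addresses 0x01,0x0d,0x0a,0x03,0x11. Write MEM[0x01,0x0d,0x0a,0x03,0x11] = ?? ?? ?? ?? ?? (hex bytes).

MEM[0x01,0x0d,0x0a,0x03,0x11] = e0 1f 9e 1f b6

  after D0: wrote 7B at 0x10 = 5ccc1c9ee0301f
  after D1: wrote 4B at 0x01 = e0301f5a
  after D2: wrote 2B at 0x10 = 22b6
  after D3: wrote 7B at 0x07 = 22b61c9ee0301f
query mem[0x01]=0xe0, mem[0x0d]=0x1f, mem[0x0a]=0x9e, mem[0x03]=0x1f, mem[0x11]=0xb6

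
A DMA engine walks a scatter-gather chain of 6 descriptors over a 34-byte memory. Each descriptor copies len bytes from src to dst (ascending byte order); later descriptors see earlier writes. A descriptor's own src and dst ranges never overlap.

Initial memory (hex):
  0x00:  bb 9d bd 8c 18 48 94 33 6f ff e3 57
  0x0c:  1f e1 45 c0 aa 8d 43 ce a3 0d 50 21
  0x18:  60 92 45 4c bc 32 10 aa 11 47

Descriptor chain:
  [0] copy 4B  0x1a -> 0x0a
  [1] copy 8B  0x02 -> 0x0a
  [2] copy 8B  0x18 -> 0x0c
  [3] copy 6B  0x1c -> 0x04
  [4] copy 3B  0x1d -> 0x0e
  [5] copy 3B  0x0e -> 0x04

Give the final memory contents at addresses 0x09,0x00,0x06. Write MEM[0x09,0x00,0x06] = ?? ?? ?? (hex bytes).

MEM[0x09,0x00,0x06] = 47 bb aa

#0 dst[0x0a+4] := {0x45,0x4c,0xbc,0x32}
#1 dst[0x0a+8] := {0xbd,0x8c,0x18,0x48,0x94,0x33,0x6f,0xff}
#2 dst[0x0c+8] := {0x60,0x92,0x45,0x4c,0xbc,0x32,0x10,0xaa}
#3 dst[0x04+6] := {0xbc,0x32,0x10,0xaa,0x11,0x47}
#4 dst[0x0e+3] := {0x32,0x10,0xaa}
#5 dst[0x04+3] := {0x32,0x10,0xaa}
query mem[0x09]=0x47, mem[0x00]=0xbb, mem[0x06]=0xaa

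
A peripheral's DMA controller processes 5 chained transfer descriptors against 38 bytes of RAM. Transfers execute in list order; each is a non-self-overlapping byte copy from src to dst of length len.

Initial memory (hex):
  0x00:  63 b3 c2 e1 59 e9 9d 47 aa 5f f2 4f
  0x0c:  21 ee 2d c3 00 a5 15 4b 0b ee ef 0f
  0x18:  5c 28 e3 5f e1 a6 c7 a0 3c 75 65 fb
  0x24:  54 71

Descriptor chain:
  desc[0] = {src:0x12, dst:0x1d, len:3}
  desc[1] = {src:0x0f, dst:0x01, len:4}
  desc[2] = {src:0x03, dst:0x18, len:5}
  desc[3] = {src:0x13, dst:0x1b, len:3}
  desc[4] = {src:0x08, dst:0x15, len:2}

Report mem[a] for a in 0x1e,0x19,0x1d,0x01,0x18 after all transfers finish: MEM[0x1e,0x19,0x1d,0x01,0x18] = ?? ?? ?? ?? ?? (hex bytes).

D0: mem[0x1d..0x1f] <- [15 4b 0b]
D1: mem[0x01..0x04] <- [c3 00 a5 15]
D2: mem[0x18..0x1c] <- [a5 15 e9 9d 47]
D3: mem[0x1b..0x1d] <- [4b 0b ee]
D4: mem[0x15..0x16] <- [aa 5f]
query mem[0x1e]=0x4b, mem[0x19]=0x15, mem[0x1d]=0xee, mem[0x01]=0xc3, mem[0x18]=0xa5

MEM[0x1e,0x19,0x1d,0x01,0x18] = 4b 15 ee c3 a5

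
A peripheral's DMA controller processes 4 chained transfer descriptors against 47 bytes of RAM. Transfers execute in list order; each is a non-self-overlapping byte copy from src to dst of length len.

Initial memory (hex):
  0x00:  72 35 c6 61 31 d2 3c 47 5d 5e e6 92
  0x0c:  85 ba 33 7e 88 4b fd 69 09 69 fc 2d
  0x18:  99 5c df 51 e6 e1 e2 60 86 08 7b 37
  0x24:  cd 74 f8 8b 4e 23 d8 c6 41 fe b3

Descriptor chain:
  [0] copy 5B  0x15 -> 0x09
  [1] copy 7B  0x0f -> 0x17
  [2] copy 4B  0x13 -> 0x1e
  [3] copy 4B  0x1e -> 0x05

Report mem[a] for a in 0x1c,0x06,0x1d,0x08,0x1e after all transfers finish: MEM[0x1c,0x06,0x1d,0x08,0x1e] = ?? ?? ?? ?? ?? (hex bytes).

[0] 0x15->0x09 len=5 : 69 fc 2d 99 5c
[1] 0x0f->0x17 len=7 : 7e 88 4b fd 69 09 69
[2] 0x13->0x1e len=4 : 69 09 69 fc
[3] 0x1e->0x05 len=4 : 69 09 69 fc
query mem[0x1c]=0x09, mem[0x06]=0x09, mem[0x1d]=0x69, mem[0x08]=0xfc, mem[0x1e]=0x69

MEM[0x1c,0x06,0x1d,0x08,0x1e] = 09 09 69 fc 69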